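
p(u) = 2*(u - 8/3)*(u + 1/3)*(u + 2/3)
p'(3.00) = 29.11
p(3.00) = 8.15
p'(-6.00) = 251.11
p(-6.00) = -523.85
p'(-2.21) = 39.15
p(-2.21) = -28.25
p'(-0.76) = 3.64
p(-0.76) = -0.27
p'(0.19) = -5.94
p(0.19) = -2.22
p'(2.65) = 19.58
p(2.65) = -0.33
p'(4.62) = 92.38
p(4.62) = 102.30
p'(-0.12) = -4.00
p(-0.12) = -0.65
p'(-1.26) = 13.04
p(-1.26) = -4.32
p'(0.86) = -6.18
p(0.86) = -6.58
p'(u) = 2*(u - 8/3)*(u + 1/3) + 2*(u - 8/3)*(u + 2/3) + 2*(u + 1/3)*(u + 2/3) = 6*u^2 - 20*u/3 - 44/9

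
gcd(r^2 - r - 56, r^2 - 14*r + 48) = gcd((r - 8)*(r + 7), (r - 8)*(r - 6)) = r - 8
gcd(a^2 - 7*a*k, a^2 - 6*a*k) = a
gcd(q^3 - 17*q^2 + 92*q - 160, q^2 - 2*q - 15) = q - 5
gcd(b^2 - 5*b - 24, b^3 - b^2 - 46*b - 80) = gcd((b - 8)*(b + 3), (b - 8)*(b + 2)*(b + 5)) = b - 8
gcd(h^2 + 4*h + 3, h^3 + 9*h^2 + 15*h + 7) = h + 1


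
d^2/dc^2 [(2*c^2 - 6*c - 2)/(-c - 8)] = -348/(c^3 + 24*c^2 + 192*c + 512)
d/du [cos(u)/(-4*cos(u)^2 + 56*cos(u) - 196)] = -(cos(u) + 7)*sin(u)/(4*(cos(u) - 7)^3)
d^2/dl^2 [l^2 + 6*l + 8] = 2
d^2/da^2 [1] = 0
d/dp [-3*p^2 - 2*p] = -6*p - 2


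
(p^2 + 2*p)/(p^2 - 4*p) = (p + 2)/(p - 4)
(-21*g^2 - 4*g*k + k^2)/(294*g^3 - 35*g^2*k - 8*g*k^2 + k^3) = (-3*g - k)/(42*g^2 + g*k - k^2)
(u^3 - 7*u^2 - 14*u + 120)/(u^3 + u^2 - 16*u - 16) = (u^2 - 11*u + 30)/(u^2 - 3*u - 4)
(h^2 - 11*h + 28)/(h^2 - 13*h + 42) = (h - 4)/(h - 6)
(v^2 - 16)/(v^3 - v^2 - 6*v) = (16 - v^2)/(v*(-v^2 + v + 6))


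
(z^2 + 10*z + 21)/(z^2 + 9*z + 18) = (z + 7)/(z + 6)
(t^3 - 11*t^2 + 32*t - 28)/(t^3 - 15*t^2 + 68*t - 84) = (t - 2)/(t - 6)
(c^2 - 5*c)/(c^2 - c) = (c - 5)/(c - 1)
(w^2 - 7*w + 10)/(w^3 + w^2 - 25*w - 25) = (w - 2)/(w^2 + 6*w + 5)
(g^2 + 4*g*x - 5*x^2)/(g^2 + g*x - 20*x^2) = (-g + x)/(-g + 4*x)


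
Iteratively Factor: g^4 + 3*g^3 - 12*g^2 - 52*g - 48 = (g + 2)*(g^3 + g^2 - 14*g - 24) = (g - 4)*(g + 2)*(g^2 + 5*g + 6) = (g - 4)*(g + 2)*(g + 3)*(g + 2)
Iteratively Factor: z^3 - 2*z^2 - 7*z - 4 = (z - 4)*(z^2 + 2*z + 1) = (z - 4)*(z + 1)*(z + 1)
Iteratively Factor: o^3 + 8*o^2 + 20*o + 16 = (o + 2)*(o^2 + 6*o + 8) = (o + 2)^2*(o + 4)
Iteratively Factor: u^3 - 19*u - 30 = (u + 2)*(u^2 - 2*u - 15) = (u + 2)*(u + 3)*(u - 5)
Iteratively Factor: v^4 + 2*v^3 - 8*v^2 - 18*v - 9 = (v + 1)*(v^3 + v^2 - 9*v - 9) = (v - 3)*(v + 1)*(v^2 + 4*v + 3) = (v - 3)*(v + 1)^2*(v + 3)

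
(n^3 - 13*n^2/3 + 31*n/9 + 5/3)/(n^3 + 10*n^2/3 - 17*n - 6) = (n - 5/3)/(n + 6)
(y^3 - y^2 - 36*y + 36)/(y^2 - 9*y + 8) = (y^2 - 36)/(y - 8)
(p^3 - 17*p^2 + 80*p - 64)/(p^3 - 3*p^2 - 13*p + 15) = (p^2 - 16*p + 64)/(p^2 - 2*p - 15)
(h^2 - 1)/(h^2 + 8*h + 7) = (h - 1)/(h + 7)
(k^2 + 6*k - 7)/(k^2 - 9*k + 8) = (k + 7)/(k - 8)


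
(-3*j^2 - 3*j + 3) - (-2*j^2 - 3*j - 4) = 7 - j^2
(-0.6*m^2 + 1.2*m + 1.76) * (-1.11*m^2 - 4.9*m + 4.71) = 0.666*m^4 + 1.608*m^3 - 10.6596*m^2 - 2.972*m + 8.2896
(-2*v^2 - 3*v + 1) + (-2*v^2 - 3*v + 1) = -4*v^2 - 6*v + 2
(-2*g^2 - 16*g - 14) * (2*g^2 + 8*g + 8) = -4*g^4 - 48*g^3 - 172*g^2 - 240*g - 112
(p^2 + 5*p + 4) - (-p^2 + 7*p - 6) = 2*p^2 - 2*p + 10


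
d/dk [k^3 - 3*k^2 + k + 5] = 3*k^2 - 6*k + 1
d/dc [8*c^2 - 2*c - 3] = 16*c - 2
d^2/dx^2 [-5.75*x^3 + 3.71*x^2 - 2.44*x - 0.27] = 7.42 - 34.5*x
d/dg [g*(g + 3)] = 2*g + 3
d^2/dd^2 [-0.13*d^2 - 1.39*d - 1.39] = -0.260000000000000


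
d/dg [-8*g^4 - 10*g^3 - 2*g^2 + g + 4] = -32*g^3 - 30*g^2 - 4*g + 1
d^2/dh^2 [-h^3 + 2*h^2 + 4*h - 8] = 4 - 6*h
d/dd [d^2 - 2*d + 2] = 2*d - 2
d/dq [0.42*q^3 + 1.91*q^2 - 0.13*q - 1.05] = 1.26*q^2 + 3.82*q - 0.13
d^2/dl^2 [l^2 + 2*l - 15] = 2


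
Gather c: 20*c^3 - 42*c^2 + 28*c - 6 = 20*c^3 - 42*c^2 + 28*c - 6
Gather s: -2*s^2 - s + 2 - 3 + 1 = -2*s^2 - s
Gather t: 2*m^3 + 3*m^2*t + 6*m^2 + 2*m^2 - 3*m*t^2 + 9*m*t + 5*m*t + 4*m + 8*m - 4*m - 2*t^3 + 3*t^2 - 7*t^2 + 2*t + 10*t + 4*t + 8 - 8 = 2*m^3 + 8*m^2 + 8*m - 2*t^3 + t^2*(-3*m - 4) + t*(3*m^2 + 14*m + 16)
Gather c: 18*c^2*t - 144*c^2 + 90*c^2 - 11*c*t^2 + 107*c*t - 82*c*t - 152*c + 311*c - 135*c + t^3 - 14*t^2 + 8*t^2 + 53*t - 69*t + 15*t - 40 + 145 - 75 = c^2*(18*t - 54) + c*(-11*t^2 + 25*t + 24) + t^3 - 6*t^2 - t + 30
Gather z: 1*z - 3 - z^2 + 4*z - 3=-z^2 + 5*z - 6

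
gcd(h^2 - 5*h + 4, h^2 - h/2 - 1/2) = h - 1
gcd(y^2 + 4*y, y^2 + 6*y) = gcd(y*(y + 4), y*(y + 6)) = y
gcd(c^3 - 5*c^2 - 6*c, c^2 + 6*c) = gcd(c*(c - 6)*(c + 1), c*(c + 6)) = c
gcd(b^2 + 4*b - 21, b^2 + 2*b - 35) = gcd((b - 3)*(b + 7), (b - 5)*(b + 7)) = b + 7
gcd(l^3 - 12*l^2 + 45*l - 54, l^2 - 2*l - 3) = l - 3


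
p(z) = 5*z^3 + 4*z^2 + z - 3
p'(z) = 15*z^2 + 8*z + 1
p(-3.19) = -127.79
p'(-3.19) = 128.12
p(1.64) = 31.45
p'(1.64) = 54.46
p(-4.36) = -345.73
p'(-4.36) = 251.26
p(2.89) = 153.99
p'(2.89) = 149.40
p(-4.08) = -280.08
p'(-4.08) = 218.06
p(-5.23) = -614.10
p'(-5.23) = 369.45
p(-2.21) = -39.64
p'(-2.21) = 56.58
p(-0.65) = -3.33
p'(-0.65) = 2.14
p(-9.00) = -3333.00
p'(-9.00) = 1144.00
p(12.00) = 9225.00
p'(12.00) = 2257.00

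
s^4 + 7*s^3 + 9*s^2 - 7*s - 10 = (s - 1)*(s + 1)*(s + 2)*(s + 5)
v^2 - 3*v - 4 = (v - 4)*(v + 1)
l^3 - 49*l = l*(l - 7)*(l + 7)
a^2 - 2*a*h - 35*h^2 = (a - 7*h)*(a + 5*h)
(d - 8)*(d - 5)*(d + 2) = d^3 - 11*d^2 + 14*d + 80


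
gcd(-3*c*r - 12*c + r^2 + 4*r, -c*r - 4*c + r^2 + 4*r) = r + 4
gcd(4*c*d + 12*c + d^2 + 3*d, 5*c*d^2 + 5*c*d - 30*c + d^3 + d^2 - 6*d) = d + 3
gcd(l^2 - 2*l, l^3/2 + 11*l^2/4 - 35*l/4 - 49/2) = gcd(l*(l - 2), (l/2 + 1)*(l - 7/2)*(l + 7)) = 1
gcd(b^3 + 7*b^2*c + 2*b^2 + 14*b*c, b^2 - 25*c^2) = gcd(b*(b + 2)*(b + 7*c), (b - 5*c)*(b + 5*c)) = 1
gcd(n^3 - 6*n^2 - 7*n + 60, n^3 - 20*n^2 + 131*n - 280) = n - 5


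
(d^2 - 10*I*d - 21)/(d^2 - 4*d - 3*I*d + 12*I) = (d - 7*I)/(d - 4)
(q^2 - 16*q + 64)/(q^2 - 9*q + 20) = (q^2 - 16*q + 64)/(q^2 - 9*q + 20)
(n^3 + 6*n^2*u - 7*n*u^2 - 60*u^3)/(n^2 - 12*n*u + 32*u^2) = (n^3 + 6*n^2*u - 7*n*u^2 - 60*u^3)/(n^2 - 12*n*u + 32*u^2)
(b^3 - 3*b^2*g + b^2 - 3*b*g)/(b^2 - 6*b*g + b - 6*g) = b*(b - 3*g)/(b - 6*g)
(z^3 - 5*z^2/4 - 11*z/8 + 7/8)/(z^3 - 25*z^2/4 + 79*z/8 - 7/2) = (z + 1)/(z - 4)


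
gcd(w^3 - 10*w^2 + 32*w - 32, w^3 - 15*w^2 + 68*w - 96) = w - 4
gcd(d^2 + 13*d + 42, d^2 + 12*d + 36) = d + 6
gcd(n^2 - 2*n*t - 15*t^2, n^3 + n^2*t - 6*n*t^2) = n + 3*t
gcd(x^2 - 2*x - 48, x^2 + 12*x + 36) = x + 6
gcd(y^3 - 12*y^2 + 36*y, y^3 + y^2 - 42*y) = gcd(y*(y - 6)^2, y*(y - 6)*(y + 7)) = y^2 - 6*y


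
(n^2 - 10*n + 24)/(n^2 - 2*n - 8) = (n - 6)/(n + 2)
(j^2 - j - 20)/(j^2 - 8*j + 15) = (j + 4)/(j - 3)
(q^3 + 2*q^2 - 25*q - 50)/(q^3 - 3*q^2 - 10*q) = (q + 5)/q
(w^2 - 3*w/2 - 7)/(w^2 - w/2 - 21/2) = (w + 2)/(w + 3)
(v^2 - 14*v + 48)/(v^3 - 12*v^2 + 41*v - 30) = (v - 8)/(v^2 - 6*v + 5)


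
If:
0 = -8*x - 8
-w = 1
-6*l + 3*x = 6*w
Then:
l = 1/2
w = -1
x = -1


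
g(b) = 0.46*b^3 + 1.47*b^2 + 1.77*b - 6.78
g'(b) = 1.38*b^2 + 2.94*b + 1.77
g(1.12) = -2.31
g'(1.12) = 6.79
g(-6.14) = -68.71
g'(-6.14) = 35.74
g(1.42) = 0.01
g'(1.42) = 8.73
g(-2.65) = -9.71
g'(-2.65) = 3.67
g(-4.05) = -20.39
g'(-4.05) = 12.50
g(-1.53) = -7.69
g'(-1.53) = 0.50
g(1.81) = 3.97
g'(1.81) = 11.61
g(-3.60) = -15.56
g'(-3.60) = 9.07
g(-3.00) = -11.28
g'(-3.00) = 5.37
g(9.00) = 463.56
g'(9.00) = 140.01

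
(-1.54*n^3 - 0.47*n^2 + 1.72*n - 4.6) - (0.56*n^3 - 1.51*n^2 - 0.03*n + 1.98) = -2.1*n^3 + 1.04*n^2 + 1.75*n - 6.58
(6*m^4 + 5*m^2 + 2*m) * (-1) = -6*m^4 - 5*m^2 - 2*m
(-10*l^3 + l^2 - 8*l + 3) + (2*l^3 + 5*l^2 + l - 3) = -8*l^3 + 6*l^2 - 7*l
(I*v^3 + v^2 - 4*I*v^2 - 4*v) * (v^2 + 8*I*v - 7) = I*v^5 - 7*v^4 - 4*I*v^4 + 28*v^3 + I*v^3 - 7*v^2 - 4*I*v^2 + 28*v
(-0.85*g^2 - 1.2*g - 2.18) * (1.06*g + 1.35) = -0.901*g^3 - 2.4195*g^2 - 3.9308*g - 2.943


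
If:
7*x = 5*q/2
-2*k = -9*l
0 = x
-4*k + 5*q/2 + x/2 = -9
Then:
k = 9/4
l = 1/2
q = 0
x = 0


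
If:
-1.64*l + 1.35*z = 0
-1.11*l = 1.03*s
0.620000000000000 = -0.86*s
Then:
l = 0.67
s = -0.72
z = 0.81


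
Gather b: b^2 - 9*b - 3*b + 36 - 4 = b^2 - 12*b + 32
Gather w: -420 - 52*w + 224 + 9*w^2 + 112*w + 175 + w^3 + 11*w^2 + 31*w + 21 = w^3 + 20*w^2 + 91*w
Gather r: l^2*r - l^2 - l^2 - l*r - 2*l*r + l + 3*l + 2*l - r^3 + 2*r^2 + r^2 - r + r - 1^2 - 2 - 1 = -2*l^2 + 6*l - r^3 + 3*r^2 + r*(l^2 - 3*l) - 4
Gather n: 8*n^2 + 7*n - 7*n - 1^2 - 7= 8*n^2 - 8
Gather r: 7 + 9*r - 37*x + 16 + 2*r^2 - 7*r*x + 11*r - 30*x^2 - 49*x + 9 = 2*r^2 + r*(20 - 7*x) - 30*x^2 - 86*x + 32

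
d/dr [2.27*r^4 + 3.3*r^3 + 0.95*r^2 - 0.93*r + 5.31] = 9.08*r^3 + 9.9*r^2 + 1.9*r - 0.93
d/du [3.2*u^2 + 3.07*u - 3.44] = 6.4*u + 3.07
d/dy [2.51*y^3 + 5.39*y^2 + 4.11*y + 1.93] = 7.53*y^2 + 10.78*y + 4.11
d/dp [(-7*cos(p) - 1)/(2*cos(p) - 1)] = -9*sin(p)/(2*cos(p) - 1)^2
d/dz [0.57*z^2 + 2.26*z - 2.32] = 1.14*z + 2.26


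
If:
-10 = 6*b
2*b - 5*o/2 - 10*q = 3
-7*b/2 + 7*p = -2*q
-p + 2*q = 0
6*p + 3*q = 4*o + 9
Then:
No Solution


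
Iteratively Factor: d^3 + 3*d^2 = (d + 3)*(d^2) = d*(d + 3)*(d)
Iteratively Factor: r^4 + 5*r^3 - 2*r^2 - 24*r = (r + 3)*(r^3 + 2*r^2 - 8*r) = r*(r + 3)*(r^2 + 2*r - 8) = r*(r - 2)*(r + 3)*(r + 4)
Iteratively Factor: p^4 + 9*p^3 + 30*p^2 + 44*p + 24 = (p + 3)*(p^3 + 6*p^2 + 12*p + 8) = (p + 2)*(p + 3)*(p^2 + 4*p + 4) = (p + 2)^2*(p + 3)*(p + 2)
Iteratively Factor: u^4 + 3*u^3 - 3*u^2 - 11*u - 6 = (u - 2)*(u^3 + 5*u^2 + 7*u + 3) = (u - 2)*(u + 3)*(u^2 + 2*u + 1) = (u - 2)*(u + 1)*(u + 3)*(u + 1)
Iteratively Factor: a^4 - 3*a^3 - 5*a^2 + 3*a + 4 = (a - 4)*(a^3 + a^2 - a - 1) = (a - 4)*(a - 1)*(a^2 + 2*a + 1) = (a - 4)*(a - 1)*(a + 1)*(a + 1)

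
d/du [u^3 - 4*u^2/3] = u*(9*u - 8)/3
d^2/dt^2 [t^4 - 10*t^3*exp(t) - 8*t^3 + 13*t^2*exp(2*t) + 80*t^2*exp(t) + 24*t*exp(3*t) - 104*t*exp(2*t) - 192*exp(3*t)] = -10*t^3*exp(t) + 52*t^2*exp(2*t) + 20*t^2*exp(t) + 12*t^2 + 216*t*exp(3*t) - 312*t*exp(2*t) + 260*t*exp(t) - 48*t - 1584*exp(3*t) - 390*exp(2*t) + 160*exp(t)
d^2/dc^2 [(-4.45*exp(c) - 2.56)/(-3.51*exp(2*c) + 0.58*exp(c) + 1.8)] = (54.824445*exp(4*c) + 135.217134*exp(3*c) + 153.055656*exp(2*c) + 60.911704*exp(c) + 11.74536)*exp(c)/(43.243551*exp(6*c) - 21.436974*exp(5*c) - 62.986248*exp(4*c) + 21.791528*exp(3*c) + 32.30064*exp(2*c) - 5.6376*exp(c) - 5.832)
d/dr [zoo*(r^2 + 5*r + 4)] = zoo*(r + 1)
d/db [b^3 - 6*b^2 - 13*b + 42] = 3*b^2 - 12*b - 13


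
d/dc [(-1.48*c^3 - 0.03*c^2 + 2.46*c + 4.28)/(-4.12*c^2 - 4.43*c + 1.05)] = (6.0976*c^4 + 13.1128*c^3 + 5.6061*c^2 + 35.2042*c + 21.5434)/(16.9744*c^4 + 36.5032*c^3 + 10.9729*c^2 - 9.303*c + 1.1025)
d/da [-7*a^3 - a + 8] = -21*a^2 - 1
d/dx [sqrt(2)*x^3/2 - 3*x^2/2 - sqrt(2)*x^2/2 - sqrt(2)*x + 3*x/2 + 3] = 3*sqrt(2)*x^2/2 - 3*x - sqrt(2)*x - sqrt(2) + 3/2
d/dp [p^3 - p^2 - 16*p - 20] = 3*p^2 - 2*p - 16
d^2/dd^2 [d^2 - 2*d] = 2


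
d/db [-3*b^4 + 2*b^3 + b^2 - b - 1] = -12*b^3 + 6*b^2 + 2*b - 1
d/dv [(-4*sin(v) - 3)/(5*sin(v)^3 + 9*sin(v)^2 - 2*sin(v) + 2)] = (40*sin(v)^3 + 81*sin(v)^2 + 54*sin(v) - 14)*cos(v)/(5*sin(v)^3 + 9*sin(v)^2 - 2*sin(v) + 2)^2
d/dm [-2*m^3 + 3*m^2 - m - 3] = -6*m^2 + 6*m - 1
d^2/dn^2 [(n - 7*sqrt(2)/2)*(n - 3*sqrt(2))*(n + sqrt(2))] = 6*n - 11*sqrt(2)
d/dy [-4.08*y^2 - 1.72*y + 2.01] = -8.16*y - 1.72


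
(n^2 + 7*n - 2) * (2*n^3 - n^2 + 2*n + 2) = 2*n^5 + 13*n^4 - 9*n^3 + 18*n^2 + 10*n - 4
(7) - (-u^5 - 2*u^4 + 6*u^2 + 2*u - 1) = u^5 + 2*u^4 - 6*u^2 - 2*u + 8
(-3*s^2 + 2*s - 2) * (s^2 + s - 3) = -3*s^4 - s^3 + 9*s^2 - 8*s + 6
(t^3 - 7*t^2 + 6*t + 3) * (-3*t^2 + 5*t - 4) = -3*t^5 + 26*t^4 - 57*t^3 + 49*t^2 - 9*t - 12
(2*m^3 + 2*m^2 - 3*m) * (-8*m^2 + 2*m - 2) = -16*m^5 - 12*m^4 + 24*m^3 - 10*m^2 + 6*m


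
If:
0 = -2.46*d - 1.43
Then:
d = -0.58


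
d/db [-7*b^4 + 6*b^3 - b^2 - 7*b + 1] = -28*b^3 + 18*b^2 - 2*b - 7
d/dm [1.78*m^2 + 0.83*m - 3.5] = 3.56*m + 0.83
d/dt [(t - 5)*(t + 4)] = 2*t - 1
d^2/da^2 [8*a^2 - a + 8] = 16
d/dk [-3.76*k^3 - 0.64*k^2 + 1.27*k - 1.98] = -11.28*k^2 - 1.28*k + 1.27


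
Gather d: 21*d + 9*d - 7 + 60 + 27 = 30*d + 80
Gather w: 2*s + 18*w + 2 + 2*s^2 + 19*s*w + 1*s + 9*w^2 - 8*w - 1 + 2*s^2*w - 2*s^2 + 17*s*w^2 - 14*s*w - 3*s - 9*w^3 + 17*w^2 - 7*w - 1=-9*w^3 + w^2*(17*s + 26) + w*(2*s^2 + 5*s + 3)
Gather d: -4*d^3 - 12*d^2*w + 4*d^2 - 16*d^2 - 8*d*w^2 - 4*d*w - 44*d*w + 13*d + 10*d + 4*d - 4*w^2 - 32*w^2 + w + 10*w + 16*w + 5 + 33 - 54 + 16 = -4*d^3 + d^2*(-12*w - 12) + d*(-8*w^2 - 48*w + 27) - 36*w^2 + 27*w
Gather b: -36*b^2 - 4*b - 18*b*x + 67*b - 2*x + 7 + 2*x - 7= -36*b^2 + b*(63 - 18*x)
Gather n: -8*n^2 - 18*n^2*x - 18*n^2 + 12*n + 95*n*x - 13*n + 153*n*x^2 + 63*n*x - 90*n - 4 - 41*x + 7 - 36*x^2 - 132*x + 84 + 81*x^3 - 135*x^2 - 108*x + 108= n^2*(-18*x - 26) + n*(153*x^2 + 158*x - 91) + 81*x^3 - 171*x^2 - 281*x + 195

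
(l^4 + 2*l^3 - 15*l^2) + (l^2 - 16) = l^4 + 2*l^3 - 14*l^2 - 16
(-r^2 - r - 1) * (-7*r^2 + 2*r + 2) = 7*r^4 + 5*r^3 + 3*r^2 - 4*r - 2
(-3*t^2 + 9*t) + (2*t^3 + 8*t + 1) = 2*t^3 - 3*t^2 + 17*t + 1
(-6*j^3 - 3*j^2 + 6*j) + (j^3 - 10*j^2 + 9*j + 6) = -5*j^3 - 13*j^2 + 15*j + 6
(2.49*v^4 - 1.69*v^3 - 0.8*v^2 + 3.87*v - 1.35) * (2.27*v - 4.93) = 5.6523*v^5 - 16.112*v^4 + 6.5157*v^3 + 12.7289*v^2 - 22.1436*v + 6.6555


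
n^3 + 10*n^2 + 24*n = n*(n + 4)*(n + 6)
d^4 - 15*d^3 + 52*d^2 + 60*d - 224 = (d - 8)*(d - 7)*(d - 2)*(d + 2)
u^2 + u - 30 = (u - 5)*(u + 6)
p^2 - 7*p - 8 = (p - 8)*(p + 1)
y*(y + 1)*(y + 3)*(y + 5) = y^4 + 9*y^3 + 23*y^2 + 15*y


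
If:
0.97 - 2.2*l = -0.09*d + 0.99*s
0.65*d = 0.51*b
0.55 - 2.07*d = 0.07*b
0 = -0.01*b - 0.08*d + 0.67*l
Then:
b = 0.32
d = 0.25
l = 0.04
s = 0.92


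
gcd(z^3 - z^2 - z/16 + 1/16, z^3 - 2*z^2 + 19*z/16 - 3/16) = z^2 - 5*z/4 + 1/4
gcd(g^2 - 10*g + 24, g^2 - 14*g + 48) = g - 6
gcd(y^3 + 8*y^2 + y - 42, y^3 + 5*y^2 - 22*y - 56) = y + 7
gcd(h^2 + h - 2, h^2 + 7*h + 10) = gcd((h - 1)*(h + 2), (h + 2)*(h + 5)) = h + 2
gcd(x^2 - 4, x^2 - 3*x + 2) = x - 2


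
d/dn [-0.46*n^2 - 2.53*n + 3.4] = -0.92*n - 2.53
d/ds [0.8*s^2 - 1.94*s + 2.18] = 1.6*s - 1.94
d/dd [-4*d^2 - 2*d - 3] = -8*d - 2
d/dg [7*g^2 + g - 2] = 14*g + 1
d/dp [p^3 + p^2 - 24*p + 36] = 3*p^2 + 2*p - 24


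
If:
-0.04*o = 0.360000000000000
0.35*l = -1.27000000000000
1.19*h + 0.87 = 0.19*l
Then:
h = -1.31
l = -3.63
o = -9.00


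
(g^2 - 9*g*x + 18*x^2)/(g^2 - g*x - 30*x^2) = (g - 3*x)/(g + 5*x)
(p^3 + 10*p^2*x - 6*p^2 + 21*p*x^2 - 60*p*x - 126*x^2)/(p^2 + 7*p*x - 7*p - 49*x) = (p^2 + 3*p*x - 6*p - 18*x)/(p - 7)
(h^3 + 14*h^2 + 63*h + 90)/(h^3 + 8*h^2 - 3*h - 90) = (h + 3)/(h - 3)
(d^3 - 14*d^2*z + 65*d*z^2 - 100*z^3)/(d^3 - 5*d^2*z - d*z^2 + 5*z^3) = (-d^2 + 9*d*z - 20*z^2)/(-d^2 + z^2)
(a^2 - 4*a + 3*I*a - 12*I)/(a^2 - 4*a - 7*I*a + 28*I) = (a + 3*I)/(a - 7*I)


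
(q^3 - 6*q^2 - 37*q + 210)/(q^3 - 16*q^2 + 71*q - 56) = (q^2 + q - 30)/(q^2 - 9*q + 8)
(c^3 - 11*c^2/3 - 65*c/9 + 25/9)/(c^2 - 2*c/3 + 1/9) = (3*c^2 - 10*c - 25)/(3*c - 1)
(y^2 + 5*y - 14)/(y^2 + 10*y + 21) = (y - 2)/(y + 3)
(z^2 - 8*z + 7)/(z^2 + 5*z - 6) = (z - 7)/(z + 6)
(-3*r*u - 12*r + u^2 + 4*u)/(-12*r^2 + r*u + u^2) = (u + 4)/(4*r + u)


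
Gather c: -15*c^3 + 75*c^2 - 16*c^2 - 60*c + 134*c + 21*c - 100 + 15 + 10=-15*c^3 + 59*c^2 + 95*c - 75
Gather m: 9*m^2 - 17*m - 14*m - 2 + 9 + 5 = 9*m^2 - 31*m + 12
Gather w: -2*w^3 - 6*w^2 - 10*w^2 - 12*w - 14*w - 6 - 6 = -2*w^3 - 16*w^2 - 26*w - 12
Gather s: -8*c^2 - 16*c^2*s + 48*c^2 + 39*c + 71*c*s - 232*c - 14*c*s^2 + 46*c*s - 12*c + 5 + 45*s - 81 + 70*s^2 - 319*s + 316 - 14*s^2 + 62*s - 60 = 40*c^2 - 205*c + s^2*(56 - 14*c) + s*(-16*c^2 + 117*c - 212) + 180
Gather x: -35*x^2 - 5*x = -35*x^2 - 5*x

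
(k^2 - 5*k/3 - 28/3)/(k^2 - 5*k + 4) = (k + 7/3)/(k - 1)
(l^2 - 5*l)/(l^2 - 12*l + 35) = l/(l - 7)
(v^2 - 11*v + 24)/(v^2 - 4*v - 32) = (v - 3)/(v + 4)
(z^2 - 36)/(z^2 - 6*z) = (z + 6)/z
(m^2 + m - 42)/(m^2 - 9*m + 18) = (m + 7)/(m - 3)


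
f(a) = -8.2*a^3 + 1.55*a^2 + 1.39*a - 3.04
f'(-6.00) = -902.81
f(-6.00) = 1815.62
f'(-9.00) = -2019.11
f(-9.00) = 6087.80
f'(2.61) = -158.10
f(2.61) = -134.65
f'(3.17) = -235.99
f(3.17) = -244.27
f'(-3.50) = -310.81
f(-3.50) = 362.66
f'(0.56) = -4.59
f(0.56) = -3.22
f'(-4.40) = -488.51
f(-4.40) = 719.36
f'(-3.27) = -271.79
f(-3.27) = 295.71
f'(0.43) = -1.83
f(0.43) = -2.81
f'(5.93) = -845.28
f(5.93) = -1650.22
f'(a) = -24.6*a^2 + 3.1*a + 1.39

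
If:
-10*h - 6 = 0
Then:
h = -3/5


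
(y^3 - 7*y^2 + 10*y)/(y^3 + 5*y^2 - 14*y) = (y - 5)/(y + 7)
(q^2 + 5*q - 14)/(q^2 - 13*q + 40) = (q^2 + 5*q - 14)/(q^2 - 13*q + 40)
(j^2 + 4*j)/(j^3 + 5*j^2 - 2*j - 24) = j/(j^2 + j - 6)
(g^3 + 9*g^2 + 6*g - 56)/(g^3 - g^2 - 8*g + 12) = (g^2 + 11*g + 28)/(g^2 + g - 6)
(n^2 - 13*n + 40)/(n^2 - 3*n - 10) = (n - 8)/(n + 2)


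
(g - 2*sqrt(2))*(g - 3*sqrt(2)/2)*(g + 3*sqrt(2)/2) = g^3 - 2*sqrt(2)*g^2 - 9*g/2 + 9*sqrt(2)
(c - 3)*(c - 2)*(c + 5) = c^3 - 19*c + 30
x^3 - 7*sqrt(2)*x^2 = x^2*(x - 7*sqrt(2))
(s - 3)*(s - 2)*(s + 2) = s^3 - 3*s^2 - 4*s + 12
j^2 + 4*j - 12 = (j - 2)*(j + 6)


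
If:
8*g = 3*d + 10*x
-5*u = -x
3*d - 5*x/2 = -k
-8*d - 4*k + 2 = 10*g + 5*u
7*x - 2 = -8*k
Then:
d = 28/2229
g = 248/2229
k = 391/2229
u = 38/2229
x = 190/2229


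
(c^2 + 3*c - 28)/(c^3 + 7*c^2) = (c - 4)/c^2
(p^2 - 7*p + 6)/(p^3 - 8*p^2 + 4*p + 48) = (p - 1)/(p^2 - 2*p - 8)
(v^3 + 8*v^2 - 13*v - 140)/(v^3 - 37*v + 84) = (v + 5)/(v - 3)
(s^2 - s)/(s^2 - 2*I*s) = (s - 1)/(s - 2*I)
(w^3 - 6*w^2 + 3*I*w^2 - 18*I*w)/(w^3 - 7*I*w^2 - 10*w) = (w^2 + 3*w*(-2 + I) - 18*I)/(w^2 - 7*I*w - 10)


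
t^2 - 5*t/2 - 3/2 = (t - 3)*(t + 1/2)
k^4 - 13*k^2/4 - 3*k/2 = k*(k - 2)*(k + 1/2)*(k + 3/2)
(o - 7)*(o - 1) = o^2 - 8*o + 7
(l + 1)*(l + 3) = l^2 + 4*l + 3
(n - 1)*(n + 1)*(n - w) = n^3 - n^2*w - n + w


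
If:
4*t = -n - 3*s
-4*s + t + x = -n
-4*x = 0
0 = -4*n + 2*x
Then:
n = 0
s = 0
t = 0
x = 0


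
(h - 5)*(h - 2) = h^2 - 7*h + 10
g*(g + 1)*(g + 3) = g^3 + 4*g^2 + 3*g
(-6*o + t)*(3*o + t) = -18*o^2 - 3*o*t + t^2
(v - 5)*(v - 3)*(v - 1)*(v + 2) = v^4 - 7*v^3 + 5*v^2 + 31*v - 30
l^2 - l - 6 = (l - 3)*(l + 2)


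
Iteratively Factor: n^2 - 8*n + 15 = (n - 3)*(n - 5)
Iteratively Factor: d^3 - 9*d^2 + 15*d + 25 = (d - 5)*(d^2 - 4*d - 5) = (d - 5)*(d + 1)*(d - 5)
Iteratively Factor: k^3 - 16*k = (k - 4)*(k^2 + 4*k) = k*(k - 4)*(k + 4)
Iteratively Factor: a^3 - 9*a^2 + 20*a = (a - 4)*(a^2 - 5*a) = (a - 5)*(a - 4)*(a)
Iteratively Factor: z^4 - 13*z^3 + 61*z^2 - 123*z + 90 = (z - 3)*(z^3 - 10*z^2 + 31*z - 30) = (z - 3)^2*(z^2 - 7*z + 10) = (z - 5)*(z - 3)^2*(z - 2)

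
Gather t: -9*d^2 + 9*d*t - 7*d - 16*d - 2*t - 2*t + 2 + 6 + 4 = -9*d^2 - 23*d + t*(9*d - 4) + 12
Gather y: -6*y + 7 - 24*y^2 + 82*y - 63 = -24*y^2 + 76*y - 56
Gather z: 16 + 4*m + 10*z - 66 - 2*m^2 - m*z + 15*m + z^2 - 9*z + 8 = -2*m^2 + 19*m + z^2 + z*(1 - m) - 42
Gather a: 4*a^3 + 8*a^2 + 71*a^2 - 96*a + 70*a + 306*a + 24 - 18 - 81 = 4*a^3 + 79*a^2 + 280*a - 75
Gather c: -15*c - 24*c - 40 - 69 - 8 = -39*c - 117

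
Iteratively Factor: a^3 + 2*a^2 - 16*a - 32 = (a + 4)*(a^2 - 2*a - 8) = (a + 2)*(a + 4)*(a - 4)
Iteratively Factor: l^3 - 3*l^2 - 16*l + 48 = (l + 4)*(l^2 - 7*l + 12) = (l - 3)*(l + 4)*(l - 4)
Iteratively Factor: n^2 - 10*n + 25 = (n - 5)*(n - 5)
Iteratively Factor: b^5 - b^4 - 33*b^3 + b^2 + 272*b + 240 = (b + 1)*(b^4 - 2*b^3 - 31*b^2 + 32*b + 240) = (b + 1)*(b + 3)*(b^3 - 5*b^2 - 16*b + 80) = (b - 5)*(b + 1)*(b + 3)*(b^2 - 16) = (b - 5)*(b - 4)*(b + 1)*(b + 3)*(b + 4)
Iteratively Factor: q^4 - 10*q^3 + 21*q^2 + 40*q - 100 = (q - 5)*(q^3 - 5*q^2 - 4*q + 20) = (q - 5)^2*(q^2 - 4) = (q - 5)^2*(q + 2)*(q - 2)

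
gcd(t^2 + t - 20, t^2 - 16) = t - 4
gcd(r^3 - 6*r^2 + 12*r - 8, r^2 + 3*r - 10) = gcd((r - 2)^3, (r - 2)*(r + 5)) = r - 2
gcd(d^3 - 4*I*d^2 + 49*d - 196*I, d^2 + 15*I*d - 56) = d + 7*I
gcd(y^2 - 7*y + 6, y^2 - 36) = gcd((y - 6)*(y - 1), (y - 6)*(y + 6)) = y - 6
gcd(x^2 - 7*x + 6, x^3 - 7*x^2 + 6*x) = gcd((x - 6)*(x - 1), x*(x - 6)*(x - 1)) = x^2 - 7*x + 6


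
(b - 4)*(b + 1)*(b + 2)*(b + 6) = b^4 + 5*b^3 - 16*b^2 - 68*b - 48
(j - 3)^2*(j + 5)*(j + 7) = j^4 + 6*j^3 - 28*j^2 - 102*j + 315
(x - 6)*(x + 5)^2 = x^3 + 4*x^2 - 35*x - 150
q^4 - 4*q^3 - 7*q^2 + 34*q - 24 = (q - 4)*(q - 2)*(q - 1)*(q + 3)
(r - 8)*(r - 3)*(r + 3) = r^3 - 8*r^2 - 9*r + 72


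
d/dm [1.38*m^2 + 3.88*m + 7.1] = 2.76*m + 3.88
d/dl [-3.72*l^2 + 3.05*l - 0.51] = 3.05 - 7.44*l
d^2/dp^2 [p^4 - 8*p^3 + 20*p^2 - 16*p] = 12*p^2 - 48*p + 40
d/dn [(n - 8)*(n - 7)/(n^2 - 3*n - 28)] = 12/(n^2 + 8*n + 16)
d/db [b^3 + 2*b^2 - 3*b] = 3*b^2 + 4*b - 3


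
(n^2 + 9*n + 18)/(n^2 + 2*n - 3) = (n + 6)/(n - 1)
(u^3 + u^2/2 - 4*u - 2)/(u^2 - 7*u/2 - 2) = (u^2 - 4)/(u - 4)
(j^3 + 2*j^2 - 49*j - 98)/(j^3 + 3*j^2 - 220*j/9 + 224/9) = 9*(j^2 - 5*j - 14)/(9*j^2 - 36*j + 32)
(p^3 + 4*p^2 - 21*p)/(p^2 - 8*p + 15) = p*(p + 7)/(p - 5)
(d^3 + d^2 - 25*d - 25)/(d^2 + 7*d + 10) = (d^2 - 4*d - 5)/(d + 2)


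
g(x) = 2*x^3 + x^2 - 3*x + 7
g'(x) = 6*x^2 + 2*x - 3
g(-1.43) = 7.49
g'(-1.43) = 6.41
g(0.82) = 6.32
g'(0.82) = 2.67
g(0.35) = 6.16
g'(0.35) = -1.56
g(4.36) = 178.69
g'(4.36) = 119.78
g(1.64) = 13.59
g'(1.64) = 16.42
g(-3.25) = -41.34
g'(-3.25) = 53.88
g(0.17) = 6.53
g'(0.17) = -2.49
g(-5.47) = -274.00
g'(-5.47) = 165.59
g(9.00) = 1519.00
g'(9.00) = 501.00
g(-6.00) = -371.00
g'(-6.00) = 201.00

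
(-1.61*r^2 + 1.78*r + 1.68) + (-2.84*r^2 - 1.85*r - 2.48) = -4.45*r^2 - 0.0700000000000001*r - 0.8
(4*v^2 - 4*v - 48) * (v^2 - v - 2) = 4*v^4 - 8*v^3 - 52*v^2 + 56*v + 96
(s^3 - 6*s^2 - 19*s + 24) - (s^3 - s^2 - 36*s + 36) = -5*s^2 + 17*s - 12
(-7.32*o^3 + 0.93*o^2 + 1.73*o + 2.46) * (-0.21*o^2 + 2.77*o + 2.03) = 1.5372*o^5 - 20.4717*o^4 - 12.6468*o^3 + 6.1634*o^2 + 10.3261*o + 4.9938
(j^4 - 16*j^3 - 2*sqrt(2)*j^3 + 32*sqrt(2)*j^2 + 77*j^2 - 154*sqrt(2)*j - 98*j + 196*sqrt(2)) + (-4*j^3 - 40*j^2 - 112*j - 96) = j^4 - 20*j^3 - 2*sqrt(2)*j^3 + 37*j^2 + 32*sqrt(2)*j^2 - 154*sqrt(2)*j - 210*j - 96 + 196*sqrt(2)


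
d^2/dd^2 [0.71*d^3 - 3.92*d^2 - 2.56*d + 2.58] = 4.26*d - 7.84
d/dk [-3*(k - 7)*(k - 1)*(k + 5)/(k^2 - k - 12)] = 3*(-k^4 + 2*k^3 - 2*k - 431)/(k^4 - 2*k^3 - 23*k^2 + 24*k + 144)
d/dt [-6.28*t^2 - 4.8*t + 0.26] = -12.56*t - 4.8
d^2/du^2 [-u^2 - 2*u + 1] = -2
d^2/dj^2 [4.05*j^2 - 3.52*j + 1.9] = 8.10000000000000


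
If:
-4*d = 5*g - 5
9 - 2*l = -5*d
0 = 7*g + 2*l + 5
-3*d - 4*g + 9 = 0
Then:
No Solution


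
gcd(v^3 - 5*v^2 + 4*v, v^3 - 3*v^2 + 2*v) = v^2 - v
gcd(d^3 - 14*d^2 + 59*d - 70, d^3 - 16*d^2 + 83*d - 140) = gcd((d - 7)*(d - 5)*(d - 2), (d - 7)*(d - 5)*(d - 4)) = d^2 - 12*d + 35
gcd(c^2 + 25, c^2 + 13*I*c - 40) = c + 5*I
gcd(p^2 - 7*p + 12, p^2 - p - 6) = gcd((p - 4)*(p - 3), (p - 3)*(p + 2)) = p - 3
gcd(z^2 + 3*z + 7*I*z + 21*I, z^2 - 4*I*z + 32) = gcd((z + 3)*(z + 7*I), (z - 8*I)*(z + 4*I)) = 1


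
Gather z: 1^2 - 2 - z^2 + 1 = -z^2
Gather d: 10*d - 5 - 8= 10*d - 13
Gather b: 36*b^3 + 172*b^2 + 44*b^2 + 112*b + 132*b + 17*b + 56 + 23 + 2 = 36*b^3 + 216*b^2 + 261*b + 81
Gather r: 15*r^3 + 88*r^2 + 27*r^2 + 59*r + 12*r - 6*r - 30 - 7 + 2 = 15*r^3 + 115*r^2 + 65*r - 35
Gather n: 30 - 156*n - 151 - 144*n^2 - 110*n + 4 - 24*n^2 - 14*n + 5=-168*n^2 - 280*n - 112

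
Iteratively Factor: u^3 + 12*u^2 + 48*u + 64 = (u + 4)*(u^2 + 8*u + 16) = (u + 4)^2*(u + 4)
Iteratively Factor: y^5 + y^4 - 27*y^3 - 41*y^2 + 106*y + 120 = (y - 2)*(y^4 + 3*y^3 - 21*y^2 - 83*y - 60) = (y - 2)*(y + 3)*(y^3 - 21*y - 20) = (y - 2)*(y + 3)*(y + 4)*(y^2 - 4*y - 5) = (y - 2)*(y + 1)*(y + 3)*(y + 4)*(y - 5)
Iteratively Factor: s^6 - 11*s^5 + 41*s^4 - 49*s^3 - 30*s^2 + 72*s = (s - 3)*(s^5 - 8*s^4 + 17*s^3 + 2*s^2 - 24*s) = (s - 3)*(s + 1)*(s^4 - 9*s^3 + 26*s^2 - 24*s) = (s - 4)*(s - 3)*(s + 1)*(s^3 - 5*s^2 + 6*s) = (s - 4)*(s - 3)^2*(s + 1)*(s^2 - 2*s) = (s - 4)*(s - 3)^2*(s - 2)*(s + 1)*(s)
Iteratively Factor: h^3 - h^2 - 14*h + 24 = (h + 4)*(h^2 - 5*h + 6) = (h - 3)*(h + 4)*(h - 2)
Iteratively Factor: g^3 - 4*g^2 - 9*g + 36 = (g - 3)*(g^2 - g - 12) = (g - 3)*(g + 3)*(g - 4)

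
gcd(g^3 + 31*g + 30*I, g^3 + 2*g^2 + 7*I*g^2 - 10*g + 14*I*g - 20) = g + 5*I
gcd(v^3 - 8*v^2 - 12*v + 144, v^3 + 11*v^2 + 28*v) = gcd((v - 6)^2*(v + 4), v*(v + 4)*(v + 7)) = v + 4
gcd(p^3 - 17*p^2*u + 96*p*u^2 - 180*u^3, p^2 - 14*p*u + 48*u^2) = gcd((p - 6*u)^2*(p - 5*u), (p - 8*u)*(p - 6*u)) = p - 6*u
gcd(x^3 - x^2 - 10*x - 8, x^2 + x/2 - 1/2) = x + 1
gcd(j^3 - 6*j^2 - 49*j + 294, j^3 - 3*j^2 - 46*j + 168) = j^2 + j - 42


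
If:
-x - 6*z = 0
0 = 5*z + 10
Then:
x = 12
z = -2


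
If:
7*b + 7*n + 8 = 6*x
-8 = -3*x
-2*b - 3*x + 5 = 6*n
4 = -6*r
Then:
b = 69/28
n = -37/28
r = -2/3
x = 8/3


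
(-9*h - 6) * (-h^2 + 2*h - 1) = 9*h^3 - 12*h^2 - 3*h + 6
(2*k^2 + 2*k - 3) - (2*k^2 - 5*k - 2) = 7*k - 1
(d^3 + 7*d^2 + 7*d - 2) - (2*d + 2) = d^3 + 7*d^2 + 5*d - 4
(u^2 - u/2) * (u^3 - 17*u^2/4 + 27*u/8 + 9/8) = u^5 - 19*u^4/4 + 11*u^3/2 - 9*u^2/16 - 9*u/16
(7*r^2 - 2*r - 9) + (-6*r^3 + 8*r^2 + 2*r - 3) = -6*r^3 + 15*r^2 - 12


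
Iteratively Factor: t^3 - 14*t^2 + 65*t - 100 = (t - 5)*(t^2 - 9*t + 20) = (t - 5)*(t - 4)*(t - 5)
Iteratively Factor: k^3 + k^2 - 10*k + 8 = (k - 1)*(k^2 + 2*k - 8) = (k - 2)*(k - 1)*(k + 4)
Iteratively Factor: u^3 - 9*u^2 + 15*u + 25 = (u - 5)*(u^2 - 4*u - 5) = (u - 5)*(u + 1)*(u - 5)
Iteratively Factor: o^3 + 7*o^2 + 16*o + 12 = (o + 2)*(o^2 + 5*o + 6) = (o + 2)^2*(o + 3)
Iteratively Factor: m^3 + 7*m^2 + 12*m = (m + 4)*(m^2 + 3*m) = (m + 3)*(m + 4)*(m)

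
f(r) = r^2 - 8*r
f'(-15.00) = -38.00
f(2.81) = -14.58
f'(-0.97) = -9.94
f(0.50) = -3.75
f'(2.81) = -2.38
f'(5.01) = 2.02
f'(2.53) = -2.94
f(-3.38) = 38.46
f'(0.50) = -7.00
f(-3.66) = 42.68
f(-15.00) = 345.00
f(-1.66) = 16.04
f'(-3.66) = -15.32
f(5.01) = -14.98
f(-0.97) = 8.70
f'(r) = 2*r - 8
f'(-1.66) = -11.32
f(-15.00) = 345.00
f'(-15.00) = -38.00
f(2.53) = -13.84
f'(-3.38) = -14.76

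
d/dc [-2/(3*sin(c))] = 2*cos(c)/(3*sin(c)^2)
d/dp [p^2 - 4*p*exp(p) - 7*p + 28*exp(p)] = -4*p*exp(p) + 2*p + 24*exp(p) - 7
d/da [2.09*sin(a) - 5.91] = 2.09*cos(a)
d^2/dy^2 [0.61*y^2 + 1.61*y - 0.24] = 1.22000000000000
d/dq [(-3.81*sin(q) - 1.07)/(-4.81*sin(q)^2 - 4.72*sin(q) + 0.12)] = (-10.2934*sin(q) + 9.16305*cos(2*q) - 14.67065)*cos(q)/(4.81*sin(q)^2 + 4.72*sin(q) - 0.12)^2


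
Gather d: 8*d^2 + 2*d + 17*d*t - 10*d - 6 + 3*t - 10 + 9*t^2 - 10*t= 8*d^2 + d*(17*t - 8) + 9*t^2 - 7*t - 16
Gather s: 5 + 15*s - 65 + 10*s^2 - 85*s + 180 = 10*s^2 - 70*s + 120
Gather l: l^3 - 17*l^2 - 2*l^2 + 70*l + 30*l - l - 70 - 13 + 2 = l^3 - 19*l^2 + 99*l - 81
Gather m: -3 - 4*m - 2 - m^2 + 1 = -m^2 - 4*m - 4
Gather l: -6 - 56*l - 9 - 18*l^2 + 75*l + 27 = -18*l^2 + 19*l + 12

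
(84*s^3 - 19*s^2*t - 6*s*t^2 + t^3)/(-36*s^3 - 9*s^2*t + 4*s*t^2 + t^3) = (-7*s + t)/(3*s + t)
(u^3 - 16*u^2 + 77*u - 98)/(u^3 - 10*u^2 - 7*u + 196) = (u - 2)/(u + 4)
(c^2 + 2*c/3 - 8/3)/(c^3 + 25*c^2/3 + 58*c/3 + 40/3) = (3*c - 4)/(3*c^2 + 19*c + 20)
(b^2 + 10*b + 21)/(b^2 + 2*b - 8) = (b^2 + 10*b + 21)/(b^2 + 2*b - 8)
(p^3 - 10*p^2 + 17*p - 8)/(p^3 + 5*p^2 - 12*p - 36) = (p^3 - 10*p^2 + 17*p - 8)/(p^3 + 5*p^2 - 12*p - 36)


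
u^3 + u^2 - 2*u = u*(u - 1)*(u + 2)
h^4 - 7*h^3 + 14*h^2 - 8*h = h*(h - 4)*(h - 2)*(h - 1)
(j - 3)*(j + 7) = j^2 + 4*j - 21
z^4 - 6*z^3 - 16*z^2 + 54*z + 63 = (z - 7)*(z - 3)*(z + 1)*(z + 3)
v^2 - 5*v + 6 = (v - 3)*(v - 2)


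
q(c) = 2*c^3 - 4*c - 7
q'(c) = 6*c^2 - 4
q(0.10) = -7.40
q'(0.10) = -3.94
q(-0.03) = -6.88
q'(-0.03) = -3.99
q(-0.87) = -4.84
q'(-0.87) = 0.54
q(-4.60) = -183.27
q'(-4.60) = 122.96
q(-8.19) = -1072.95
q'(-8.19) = 398.46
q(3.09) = 39.65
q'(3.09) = 53.29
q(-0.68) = -4.91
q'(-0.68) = -1.23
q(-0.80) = -4.82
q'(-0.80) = -0.16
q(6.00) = 401.00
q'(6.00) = 212.00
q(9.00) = 1415.00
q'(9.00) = 482.00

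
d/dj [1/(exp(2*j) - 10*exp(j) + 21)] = 2*(5 - exp(j))*exp(j)/(exp(2*j) - 10*exp(j) + 21)^2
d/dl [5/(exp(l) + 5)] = -5*exp(l)/(exp(l) + 5)^2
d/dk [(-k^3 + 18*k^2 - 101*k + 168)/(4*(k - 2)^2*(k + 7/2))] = (-35*k^3 + 374*k^2 - 805*k - 266)/(2*(4*k^5 + 4*k^4 - 71*k^3 + 10*k^2 + 364*k - 392))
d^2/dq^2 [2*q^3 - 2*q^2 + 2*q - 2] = 12*q - 4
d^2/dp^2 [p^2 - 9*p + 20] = 2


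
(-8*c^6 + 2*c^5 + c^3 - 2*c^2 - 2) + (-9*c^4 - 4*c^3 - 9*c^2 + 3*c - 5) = -8*c^6 + 2*c^5 - 9*c^4 - 3*c^3 - 11*c^2 + 3*c - 7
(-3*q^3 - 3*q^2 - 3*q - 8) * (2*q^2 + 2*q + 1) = -6*q^5 - 12*q^4 - 15*q^3 - 25*q^2 - 19*q - 8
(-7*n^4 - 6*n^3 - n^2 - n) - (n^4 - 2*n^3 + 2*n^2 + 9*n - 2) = -8*n^4 - 4*n^3 - 3*n^2 - 10*n + 2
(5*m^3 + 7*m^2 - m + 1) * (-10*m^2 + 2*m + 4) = -50*m^5 - 60*m^4 + 44*m^3 + 16*m^2 - 2*m + 4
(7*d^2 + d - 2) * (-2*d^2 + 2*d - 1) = -14*d^4 + 12*d^3 - d^2 - 5*d + 2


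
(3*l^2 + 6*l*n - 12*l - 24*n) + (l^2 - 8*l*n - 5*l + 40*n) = 4*l^2 - 2*l*n - 17*l + 16*n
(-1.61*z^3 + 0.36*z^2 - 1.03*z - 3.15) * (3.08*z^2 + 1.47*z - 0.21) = -4.9588*z^5 - 1.2579*z^4 - 2.3051*z^3 - 11.2917*z^2 - 4.4142*z + 0.6615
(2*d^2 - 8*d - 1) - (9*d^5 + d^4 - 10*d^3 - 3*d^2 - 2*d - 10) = -9*d^5 - d^4 + 10*d^3 + 5*d^2 - 6*d + 9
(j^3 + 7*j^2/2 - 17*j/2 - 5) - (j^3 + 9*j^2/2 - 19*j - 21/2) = -j^2 + 21*j/2 + 11/2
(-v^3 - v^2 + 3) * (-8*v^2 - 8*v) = 8*v^5 + 16*v^4 + 8*v^3 - 24*v^2 - 24*v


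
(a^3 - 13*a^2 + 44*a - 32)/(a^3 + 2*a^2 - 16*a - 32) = (a^2 - 9*a + 8)/(a^2 + 6*a + 8)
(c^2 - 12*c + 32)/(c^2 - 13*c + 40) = (c - 4)/(c - 5)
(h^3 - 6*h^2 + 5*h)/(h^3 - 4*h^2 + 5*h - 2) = h*(h - 5)/(h^2 - 3*h + 2)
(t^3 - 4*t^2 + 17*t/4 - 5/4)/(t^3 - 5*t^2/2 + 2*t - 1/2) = (t - 5/2)/(t - 1)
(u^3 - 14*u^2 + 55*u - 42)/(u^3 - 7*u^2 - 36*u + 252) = (u - 1)/(u + 6)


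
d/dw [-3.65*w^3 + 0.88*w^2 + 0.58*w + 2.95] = -10.95*w^2 + 1.76*w + 0.58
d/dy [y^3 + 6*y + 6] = 3*y^2 + 6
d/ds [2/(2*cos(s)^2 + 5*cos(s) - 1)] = 2*(4*cos(s) + 5)*sin(s)/(5*cos(s) + cos(2*s))^2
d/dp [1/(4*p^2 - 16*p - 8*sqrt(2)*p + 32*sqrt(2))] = (-p + sqrt(2) + 2)/(2*(p^2 - 4*p - 2*sqrt(2)*p + 8*sqrt(2))^2)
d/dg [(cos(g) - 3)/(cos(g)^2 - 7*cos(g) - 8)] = (cos(g)^2 - 6*cos(g) + 29)*sin(g)/(sin(g)^2 + 7*cos(g) + 7)^2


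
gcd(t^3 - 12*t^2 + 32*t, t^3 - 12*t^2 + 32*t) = t^3 - 12*t^2 + 32*t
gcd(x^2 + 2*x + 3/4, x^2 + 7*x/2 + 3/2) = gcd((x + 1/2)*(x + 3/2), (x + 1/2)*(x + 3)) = x + 1/2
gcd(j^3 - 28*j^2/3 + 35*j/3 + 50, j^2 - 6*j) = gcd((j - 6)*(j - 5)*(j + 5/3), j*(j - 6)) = j - 6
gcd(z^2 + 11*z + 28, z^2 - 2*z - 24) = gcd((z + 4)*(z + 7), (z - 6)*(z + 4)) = z + 4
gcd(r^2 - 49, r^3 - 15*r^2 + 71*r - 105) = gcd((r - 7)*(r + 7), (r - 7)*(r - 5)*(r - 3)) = r - 7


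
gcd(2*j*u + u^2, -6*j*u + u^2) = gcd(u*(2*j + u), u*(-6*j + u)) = u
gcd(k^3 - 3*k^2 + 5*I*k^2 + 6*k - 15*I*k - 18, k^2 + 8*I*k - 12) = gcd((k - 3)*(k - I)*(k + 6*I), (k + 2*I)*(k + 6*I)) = k + 6*I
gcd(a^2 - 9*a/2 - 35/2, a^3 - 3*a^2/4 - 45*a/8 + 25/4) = a + 5/2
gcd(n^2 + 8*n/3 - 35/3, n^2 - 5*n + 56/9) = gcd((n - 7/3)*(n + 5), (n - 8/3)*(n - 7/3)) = n - 7/3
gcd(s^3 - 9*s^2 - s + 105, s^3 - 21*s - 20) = s - 5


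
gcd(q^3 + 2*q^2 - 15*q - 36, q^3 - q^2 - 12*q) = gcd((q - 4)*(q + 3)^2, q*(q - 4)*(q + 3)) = q^2 - q - 12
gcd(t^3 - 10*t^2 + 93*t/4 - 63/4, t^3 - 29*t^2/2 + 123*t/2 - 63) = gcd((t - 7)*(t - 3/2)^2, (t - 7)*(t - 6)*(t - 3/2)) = t^2 - 17*t/2 + 21/2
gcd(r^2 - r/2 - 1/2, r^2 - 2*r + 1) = r - 1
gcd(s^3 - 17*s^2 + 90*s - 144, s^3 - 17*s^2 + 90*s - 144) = s^3 - 17*s^2 + 90*s - 144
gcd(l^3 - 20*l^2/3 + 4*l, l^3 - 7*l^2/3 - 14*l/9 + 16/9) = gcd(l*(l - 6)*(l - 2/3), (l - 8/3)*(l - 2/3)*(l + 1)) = l - 2/3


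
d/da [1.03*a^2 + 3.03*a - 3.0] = 2.06*a + 3.03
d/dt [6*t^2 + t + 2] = 12*t + 1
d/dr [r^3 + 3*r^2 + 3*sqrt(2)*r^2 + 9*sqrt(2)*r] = 3*r^2 + 6*r + 6*sqrt(2)*r + 9*sqrt(2)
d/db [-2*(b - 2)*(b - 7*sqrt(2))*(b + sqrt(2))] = -6*b^2 + 8*b + 24*sqrt(2)*b - 24*sqrt(2) + 28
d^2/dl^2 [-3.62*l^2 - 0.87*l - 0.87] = -7.24000000000000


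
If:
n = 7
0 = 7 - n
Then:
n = 7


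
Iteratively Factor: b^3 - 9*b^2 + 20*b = (b - 4)*(b^2 - 5*b) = (b - 5)*(b - 4)*(b)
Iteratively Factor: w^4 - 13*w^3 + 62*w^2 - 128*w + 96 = (w - 2)*(w^3 - 11*w^2 + 40*w - 48) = (w - 3)*(w - 2)*(w^2 - 8*w + 16) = (w - 4)*(w - 3)*(w - 2)*(w - 4)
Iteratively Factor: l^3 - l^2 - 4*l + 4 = (l + 2)*(l^2 - 3*l + 2) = (l - 2)*(l + 2)*(l - 1)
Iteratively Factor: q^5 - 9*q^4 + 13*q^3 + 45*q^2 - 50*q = (q - 5)*(q^4 - 4*q^3 - 7*q^2 + 10*q) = q*(q - 5)*(q^3 - 4*q^2 - 7*q + 10) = q*(q - 5)^2*(q^2 + q - 2) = q*(q - 5)^2*(q - 1)*(q + 2)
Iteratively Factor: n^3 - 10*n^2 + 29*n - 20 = (n - 5)*(n^2 - 5*n + 4) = (n - 5)*(n - 4)*(n - 1)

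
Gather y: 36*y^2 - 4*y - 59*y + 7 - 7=36*y^2 - 63*y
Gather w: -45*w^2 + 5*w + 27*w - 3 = -45*w^2 + 32*w - 3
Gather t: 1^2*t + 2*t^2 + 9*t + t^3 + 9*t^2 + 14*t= t^3 + 11*t^2 + 24*t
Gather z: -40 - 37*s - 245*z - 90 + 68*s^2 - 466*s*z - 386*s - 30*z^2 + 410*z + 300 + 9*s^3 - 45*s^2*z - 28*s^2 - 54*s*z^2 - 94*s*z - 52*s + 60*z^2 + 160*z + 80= 9*s^3 + 40*s^2 - 475*s + z^2*(30 - 54*s) + z*(-45*s^2 - 560*s + 325) + 250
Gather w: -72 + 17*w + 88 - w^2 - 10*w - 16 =-w^2 + 7*w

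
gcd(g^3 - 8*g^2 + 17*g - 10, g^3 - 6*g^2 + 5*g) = g^2 - 6*g + 5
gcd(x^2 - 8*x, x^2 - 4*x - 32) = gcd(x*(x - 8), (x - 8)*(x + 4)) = x - 8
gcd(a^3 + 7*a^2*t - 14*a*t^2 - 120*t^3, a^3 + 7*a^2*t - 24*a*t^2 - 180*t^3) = a + 6*t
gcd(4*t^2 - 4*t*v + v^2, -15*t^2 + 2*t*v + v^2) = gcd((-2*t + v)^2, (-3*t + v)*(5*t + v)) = 1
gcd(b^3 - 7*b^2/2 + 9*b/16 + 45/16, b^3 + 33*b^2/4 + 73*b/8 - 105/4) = b - 5/4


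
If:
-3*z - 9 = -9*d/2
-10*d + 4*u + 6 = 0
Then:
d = 2*z/3 + 2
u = 5*z/3 + 7/2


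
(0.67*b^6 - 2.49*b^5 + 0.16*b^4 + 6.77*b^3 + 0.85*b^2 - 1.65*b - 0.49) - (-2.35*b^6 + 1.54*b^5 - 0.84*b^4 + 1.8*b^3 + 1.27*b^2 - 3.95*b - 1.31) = 3.02*b^6 - 4.03*b^5 + 1.0*b^4 + 4.97*b^3 - 0.42*b^2 + 2.3*b + 0.82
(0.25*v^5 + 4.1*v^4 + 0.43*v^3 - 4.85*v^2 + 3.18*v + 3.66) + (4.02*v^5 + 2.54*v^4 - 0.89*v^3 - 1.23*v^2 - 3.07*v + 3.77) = 4.27*v^5 + 6.64*v^4 - 0.46*v^3 - 6.08*v^2 + 0.11*v + 7.43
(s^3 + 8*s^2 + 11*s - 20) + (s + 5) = s^3 + 8*s^2 + 12*s - 15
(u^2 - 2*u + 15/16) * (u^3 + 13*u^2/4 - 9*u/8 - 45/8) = u^5 + 5*u^4/4 - 107*u^3/16 - 21*u^2/64 + 1305*u/128 - 675/128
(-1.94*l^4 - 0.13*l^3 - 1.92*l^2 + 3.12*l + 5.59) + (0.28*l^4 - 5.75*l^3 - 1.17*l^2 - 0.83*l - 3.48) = -1.66*l^4 - 5.88*l^3 - 3.09*l^2 + 2.29*l + 2.11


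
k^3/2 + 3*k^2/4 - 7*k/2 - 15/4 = (k/2 + 1/2)*(k - 5/2)*(k + 3)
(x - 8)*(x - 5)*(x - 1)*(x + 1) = x^4 - 13*x^3 + 39*x^2 + 13*x - 40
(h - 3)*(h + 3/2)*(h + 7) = h^3 + 11*h^2/2 - 15*h - 63/2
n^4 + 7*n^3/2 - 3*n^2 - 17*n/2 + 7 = (n - 1)^2*(n + 2)*(n + 7/2)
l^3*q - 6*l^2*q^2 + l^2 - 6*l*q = l*(l - 6*q)*(l*q + 1)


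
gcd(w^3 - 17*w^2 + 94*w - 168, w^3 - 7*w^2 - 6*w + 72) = w^2 - 10*w + 24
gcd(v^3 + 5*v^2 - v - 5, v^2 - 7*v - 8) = v + 1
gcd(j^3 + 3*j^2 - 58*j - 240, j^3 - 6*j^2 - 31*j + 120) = j^2 - 3*j - 40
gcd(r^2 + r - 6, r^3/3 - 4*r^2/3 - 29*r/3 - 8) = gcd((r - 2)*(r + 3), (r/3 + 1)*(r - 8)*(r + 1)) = r + 3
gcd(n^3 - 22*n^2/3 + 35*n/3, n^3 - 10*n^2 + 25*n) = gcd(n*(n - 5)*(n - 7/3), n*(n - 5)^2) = n^2 - 5*n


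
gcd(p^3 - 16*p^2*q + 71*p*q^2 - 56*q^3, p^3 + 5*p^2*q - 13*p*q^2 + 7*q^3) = p - q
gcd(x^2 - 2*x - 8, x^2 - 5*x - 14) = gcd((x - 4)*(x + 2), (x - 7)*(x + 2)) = x + 2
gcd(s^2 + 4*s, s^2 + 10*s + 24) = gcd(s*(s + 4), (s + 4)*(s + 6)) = s + 4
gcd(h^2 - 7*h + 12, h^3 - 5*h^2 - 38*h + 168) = h - 4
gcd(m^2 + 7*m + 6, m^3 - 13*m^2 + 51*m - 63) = 1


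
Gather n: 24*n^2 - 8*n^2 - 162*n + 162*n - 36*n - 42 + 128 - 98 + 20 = 16*n^2 - 36*n + 8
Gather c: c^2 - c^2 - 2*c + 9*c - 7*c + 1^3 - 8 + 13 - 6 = 0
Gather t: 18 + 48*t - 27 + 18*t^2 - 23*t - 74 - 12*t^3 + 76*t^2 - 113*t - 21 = -12*t^3 + 94*t^2 - 88*t - 104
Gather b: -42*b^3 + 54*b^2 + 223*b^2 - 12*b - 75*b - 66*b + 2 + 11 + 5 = -42*b^3 + 277*b^2 - 153*b + 18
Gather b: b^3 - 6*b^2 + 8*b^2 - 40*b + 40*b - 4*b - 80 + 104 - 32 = b^3 + 2*b^2 - 4*b - 8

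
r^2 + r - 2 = (r - 1)*(r + 2)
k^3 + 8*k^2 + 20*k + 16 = (k + 2)^2*(k + 4)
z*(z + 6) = z^2 + 6*z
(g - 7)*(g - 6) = g^2 - 13*g + 42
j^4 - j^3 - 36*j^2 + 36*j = j*(j - 6)*(j - 1)*(j + 6)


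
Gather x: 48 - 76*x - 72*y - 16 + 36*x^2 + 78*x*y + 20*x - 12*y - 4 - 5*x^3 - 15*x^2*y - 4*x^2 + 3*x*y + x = -5*x^3 + x^2*(32 - 15*y) + x*(81*y - 55) - 84*y + 28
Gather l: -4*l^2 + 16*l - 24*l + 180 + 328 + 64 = -4*l^2 - 8*l + 572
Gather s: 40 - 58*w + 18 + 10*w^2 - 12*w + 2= 10*w^2 - 70*w + 60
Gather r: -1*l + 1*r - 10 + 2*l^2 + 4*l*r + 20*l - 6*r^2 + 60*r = 2*l^2 + 19*l - 6*r^2 + r*(4*l + 61) - 10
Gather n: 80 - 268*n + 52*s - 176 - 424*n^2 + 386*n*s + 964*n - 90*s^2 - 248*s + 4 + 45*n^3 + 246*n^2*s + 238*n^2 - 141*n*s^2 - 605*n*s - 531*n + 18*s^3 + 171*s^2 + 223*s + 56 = 45*n^3 + n^2*(246*s - 186) + n*(-141*s^2 - 219*s + 165) + 18*s^3 + 81*s^2 + 27*s - 36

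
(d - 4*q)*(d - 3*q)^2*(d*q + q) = d^4*q - 10*d^3*q^2 + d^3*q + 33*d^2*q^3 - 10*d^2*q^2 - 36*d*q^4 + 33*d*q^3 - 36*q^4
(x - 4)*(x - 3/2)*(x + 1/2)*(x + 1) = x^4 - 4*x^3 - 7*x^2/4 + 25*x/4 + 3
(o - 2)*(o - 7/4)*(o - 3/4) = o^3 - 9*o^2/2 + 101*o/16 - 21/8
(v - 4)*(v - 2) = v^2 - 6*v + 8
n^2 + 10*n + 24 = (n + 4)*(n + 6)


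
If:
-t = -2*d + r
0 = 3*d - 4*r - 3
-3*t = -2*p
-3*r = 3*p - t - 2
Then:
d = 13/53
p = 84/53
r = -30/53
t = 56/53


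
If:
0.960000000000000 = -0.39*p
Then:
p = -2.46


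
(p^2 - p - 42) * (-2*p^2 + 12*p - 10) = -2*p^4 + 14*p^3 + 62*p^2 - 494*p + 420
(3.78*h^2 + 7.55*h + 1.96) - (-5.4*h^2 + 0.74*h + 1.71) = 9.18*h^2 + 6.81*h + 0.25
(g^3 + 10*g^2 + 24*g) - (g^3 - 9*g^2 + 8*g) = 19*g^2 + 16*g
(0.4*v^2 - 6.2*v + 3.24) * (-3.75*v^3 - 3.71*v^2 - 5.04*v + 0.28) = -1.5*v^5 + 21.766*v^4 + 8.836*v^3 + 19.3396*v^2 - 18.0656*v + 0.9072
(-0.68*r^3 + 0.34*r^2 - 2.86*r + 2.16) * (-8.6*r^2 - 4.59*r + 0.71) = 5.848*r^5 + 0.1972*r^4 + 22.5526*r^3 - 5.2072*r^2 - 11.945*r + 1.5336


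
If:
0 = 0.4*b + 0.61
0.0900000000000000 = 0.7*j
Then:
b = -1.52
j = 0.13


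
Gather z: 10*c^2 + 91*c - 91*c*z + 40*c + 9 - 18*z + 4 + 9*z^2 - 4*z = 10*c^2 + 131*c + 9*z^2 + z*(-91*c - 22) + 13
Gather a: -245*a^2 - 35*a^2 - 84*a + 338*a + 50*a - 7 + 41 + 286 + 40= -280*a^2 + 304*a + 360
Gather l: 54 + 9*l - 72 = 9*l - 18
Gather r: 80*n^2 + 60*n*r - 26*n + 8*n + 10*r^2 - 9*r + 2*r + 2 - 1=80*n^2 - 18*n + 10*r^2 + r*(60*n - 7) + 1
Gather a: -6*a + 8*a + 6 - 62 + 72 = 2*a + 16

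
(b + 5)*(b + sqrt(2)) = b^2 + sqrt(2)*b + 5*b + 5*sqrt(2)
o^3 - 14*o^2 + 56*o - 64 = (o - 8)*(o - 4)*(o - 2)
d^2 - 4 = (d - 2)*(d + 2)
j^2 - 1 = (j - 1)*(j + 1)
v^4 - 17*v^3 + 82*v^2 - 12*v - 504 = (v - 7)*(v - 6)^2*(v + 2)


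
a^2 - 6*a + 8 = (a - 4)*(a - 2)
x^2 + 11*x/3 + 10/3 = (x + 5/3)*(x + 2)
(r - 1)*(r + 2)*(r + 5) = r^3 + 6*r^2 + 3*r - 10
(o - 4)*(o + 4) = o^2 - 16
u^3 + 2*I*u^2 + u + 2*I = (u - I)*(u + I)*(u + 2*I)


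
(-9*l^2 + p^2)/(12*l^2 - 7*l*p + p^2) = (3*l + p)/(-4*l + p)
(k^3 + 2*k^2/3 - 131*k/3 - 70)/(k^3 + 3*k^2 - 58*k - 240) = (3*k^2 - 16*k - 35)/(3*(k^2 - 3*k - 40))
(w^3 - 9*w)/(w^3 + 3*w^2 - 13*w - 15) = w*(w + 3)/(w^2 + 6*w + 5)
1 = 1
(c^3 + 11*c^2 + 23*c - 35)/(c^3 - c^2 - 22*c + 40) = (c^2 + 6*c - 7)/(c^2 - 6*c + 8)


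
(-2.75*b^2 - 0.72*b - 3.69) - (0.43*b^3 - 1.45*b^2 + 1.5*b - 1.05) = -0.43*b^3 - 1.3*b^2 - 2.22*b - 2.64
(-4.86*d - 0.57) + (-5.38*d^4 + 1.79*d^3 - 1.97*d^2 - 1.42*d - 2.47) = -5.38*d^4 + 1.79*d^3 - 1.97*d^2 - 6.28*d - 3.04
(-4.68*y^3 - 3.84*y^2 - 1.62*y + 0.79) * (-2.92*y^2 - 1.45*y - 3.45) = 13.6656*y^5 + 17.9988*y^4 + 26.4444*y^3 + 13.2902*y^2 + 4.4435*y - 2.7255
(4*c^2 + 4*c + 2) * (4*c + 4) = 16*c^3 + 32*c^2 + 24*c + 8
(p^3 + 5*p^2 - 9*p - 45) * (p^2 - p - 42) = p^5 + 4*p^4 - 56*p^3 - 246*p^2 + 423*p + 1890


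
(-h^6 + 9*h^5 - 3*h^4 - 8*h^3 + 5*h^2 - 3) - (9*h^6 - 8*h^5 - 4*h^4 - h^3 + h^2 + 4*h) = -10*h^6 + 17*h^5 + h^4 - 7*h^3 + 4*h^2 - 4*h - 3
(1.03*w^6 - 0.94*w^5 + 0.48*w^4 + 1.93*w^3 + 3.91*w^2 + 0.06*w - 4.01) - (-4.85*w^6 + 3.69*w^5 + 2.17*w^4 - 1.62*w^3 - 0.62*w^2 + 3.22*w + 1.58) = 5.88*w^6 - 4.63*w^5 - 1.69*w^4 + 3.55*w^3 + 4.53*w^2 - 3.16*w - 5.59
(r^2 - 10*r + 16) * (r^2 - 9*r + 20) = r^4 - 19*r^3 + 126*r^2 - 344*r + 320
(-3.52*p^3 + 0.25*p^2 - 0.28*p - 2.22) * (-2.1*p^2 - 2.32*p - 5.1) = 7.392*p^5 + 7.6414*p^4 + 17.96*p^3 + 4.0366*p^2 + 6.5784*p + 11.322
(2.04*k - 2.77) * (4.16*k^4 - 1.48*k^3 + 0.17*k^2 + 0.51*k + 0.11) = 8.4864*k^5 - 14.5424*k^4 + 4.4464*k^3 + 0.5695*k^2 - 1.1883*k - 0.3047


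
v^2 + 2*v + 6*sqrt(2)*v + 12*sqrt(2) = (v + 2)*(v + 6*sqrt(2))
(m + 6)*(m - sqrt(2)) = m^2 - sqrt(2)*m + 6*m - 6*sqrt(2)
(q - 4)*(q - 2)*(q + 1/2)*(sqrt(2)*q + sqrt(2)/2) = sqrt(2)*q^4 - 5*sqrt(2)*q^3 + 9*sqrt(2)*q^2/4 + 13*sqrt(2)*q/2 + 2*sqrt(2)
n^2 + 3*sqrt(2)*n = n*(n + 3*sqrt(2))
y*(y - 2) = y^2 - 2*y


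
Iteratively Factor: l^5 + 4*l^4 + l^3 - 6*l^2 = (l + 3)*(l^4 + l^3 - 2*l^2) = l*(l + 3)*(l^3 + l^2 - 2*l) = l*(l + 2)*(l + 3)*(l^2 - l) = l^2*(l + 2)*(l + 3)*(l - 1)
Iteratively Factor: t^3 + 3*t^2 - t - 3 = (t - 1)*(t^2 + 4*t + 3) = (t - 1)*(t + 3)*(t + 1)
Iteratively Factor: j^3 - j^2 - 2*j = (j)*(j^2 - j - 2) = j*(j + 1)*(j - 2)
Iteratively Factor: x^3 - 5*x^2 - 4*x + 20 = (x - 2)*(x^2 - 3*x - 10) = (x - 5)*(x - 2)*(x + 2)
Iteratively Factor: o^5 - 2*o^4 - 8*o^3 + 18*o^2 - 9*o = (o - 1)*(o^4 - o^3 - 9*o^2 + 9*o) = (o - 3)*(o - 1)*(o^3 + 2*o^2 - 3*o) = (o - 3)*(o - 1)^2*(o^2 + 3*o) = o*(o - 3)*(o - 1)^2*(o + 3)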